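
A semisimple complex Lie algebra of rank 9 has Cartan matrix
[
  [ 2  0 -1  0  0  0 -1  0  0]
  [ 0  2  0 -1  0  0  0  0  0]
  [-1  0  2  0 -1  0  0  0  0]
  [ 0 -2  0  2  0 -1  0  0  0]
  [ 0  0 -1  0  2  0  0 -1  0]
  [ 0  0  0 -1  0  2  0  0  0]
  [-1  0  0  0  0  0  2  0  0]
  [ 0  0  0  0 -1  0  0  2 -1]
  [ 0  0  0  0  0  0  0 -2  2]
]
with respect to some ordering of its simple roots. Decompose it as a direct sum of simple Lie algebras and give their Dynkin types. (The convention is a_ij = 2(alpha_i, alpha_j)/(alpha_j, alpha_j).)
B3 ⊕ C6

The diagram associated to this matrix has two connected components: the simple roots {alpha_2, alpha_4, alpha_6} form a chain of 3 nodes with a double edge at one end; the terminal node there is the unique short simple root (B_3), and {alpha_1, alpha_3, alpha_5, alpha_7, alpha_8, alpha_9} form a chain of 6 nodes with a double edge at one end; the terminal node there is the unique long simple root (C_6). A semisimple Lie algebra decomposes uniquely as the direct sum of simple ideals, one per connected component of its Dynkin diagram, so g ≅ B_3 ⊕ C_6 (dimension 21 + 78 = 99).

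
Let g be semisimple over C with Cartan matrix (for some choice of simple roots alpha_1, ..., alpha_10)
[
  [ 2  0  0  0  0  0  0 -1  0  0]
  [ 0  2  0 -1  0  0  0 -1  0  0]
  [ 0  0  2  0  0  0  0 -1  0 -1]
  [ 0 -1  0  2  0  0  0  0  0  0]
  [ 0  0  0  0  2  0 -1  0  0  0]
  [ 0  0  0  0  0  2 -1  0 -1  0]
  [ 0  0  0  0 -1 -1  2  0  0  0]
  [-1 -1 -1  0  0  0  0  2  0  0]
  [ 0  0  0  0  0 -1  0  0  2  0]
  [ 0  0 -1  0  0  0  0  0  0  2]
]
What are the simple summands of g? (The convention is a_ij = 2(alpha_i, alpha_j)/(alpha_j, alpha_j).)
type A_4 ⊕ type E_6

The diagram associated to this matrix has two connected components: the simple roots {alpha_5, alpha_6, alpha_7, alpha_9} form a chain of 4 nodes with single edges (A_4), and {alpha_1, alpha_2, alpha_3, alpha_4, alpha_8, alpha_10} form a chain of 5 nodes with one extra node attached to the third node from one end (E_6). A semisimple Lie algebra decomposes uniquely as the direct sum of simple ideals, one per connected component of its Dynkin diagram, so g ≅ A_4 ⊕ E_6 (dimension 24 + 78 = 102).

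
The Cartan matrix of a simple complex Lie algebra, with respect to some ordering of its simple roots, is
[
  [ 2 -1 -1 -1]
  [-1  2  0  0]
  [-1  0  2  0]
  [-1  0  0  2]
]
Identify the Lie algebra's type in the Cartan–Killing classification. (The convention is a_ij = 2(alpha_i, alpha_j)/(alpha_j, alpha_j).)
type D_4

The matrix has rank 4 with 2's on the diagonal. Reading the off-diagonal entries as Dynkin edges (a single edge where a_ij = a_ji = -1; a double or triple edge where a_ij * a_ji = 2 or 3), the diagram is a chain of 2 nodes with a fork of two nodes at one end (D_4). One simple-root ordering that puts it in standard form is (alpha_4, alpha_1, alpha_3, alpha_2). So the algebra is type D_4, i.e. so(8).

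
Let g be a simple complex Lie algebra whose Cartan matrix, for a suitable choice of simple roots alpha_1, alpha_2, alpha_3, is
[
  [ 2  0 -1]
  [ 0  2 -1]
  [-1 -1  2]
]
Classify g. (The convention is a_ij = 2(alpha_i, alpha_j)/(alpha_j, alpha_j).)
The matrix has rank 3 with 2's on the diagonal. Reading the off-diagonal entries as Dynkin edges (a single edge where a_ij = a_ji = -1; a double or triple edge where a_ij * a_ji = 2 or 3), the diagram is a chain of 3 nodes with single edges (A_3). One simple-root ordering that puts it in standard form is (alpha_1, alpha_3, alpha_2). So the algebra is type A_3, i.e. sl(4).

A_3 (sl(4))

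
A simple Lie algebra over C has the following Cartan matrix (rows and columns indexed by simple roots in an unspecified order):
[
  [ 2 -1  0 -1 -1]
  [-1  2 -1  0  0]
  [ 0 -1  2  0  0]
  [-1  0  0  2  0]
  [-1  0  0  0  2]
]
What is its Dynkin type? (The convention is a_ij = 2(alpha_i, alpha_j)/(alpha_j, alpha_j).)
The matrix has rank 5 with 2's on the diagonal. Reading the off-diagonal entries as Dynkin edges (a single edge where a_ij = a_ji = -1; a double or triple edge where a_ij * a_ji = 2 or 3), the diagram is a chain of 3 nodes with a fork of two nodes at one end (D_5). One simple-root ordering that puts it in standard form is (alpha_3, alpha_2, alpha_1, alpha_5, alpha_4). So the algebra is type D_5, i.e. so(10).

D_5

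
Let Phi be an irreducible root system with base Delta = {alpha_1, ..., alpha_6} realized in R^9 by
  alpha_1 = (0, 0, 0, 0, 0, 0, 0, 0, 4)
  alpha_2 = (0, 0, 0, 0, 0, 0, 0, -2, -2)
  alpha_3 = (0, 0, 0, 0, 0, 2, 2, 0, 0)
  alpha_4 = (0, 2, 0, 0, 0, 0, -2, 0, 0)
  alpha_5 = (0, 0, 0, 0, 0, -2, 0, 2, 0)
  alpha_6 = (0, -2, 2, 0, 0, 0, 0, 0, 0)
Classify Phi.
Compute the Cartan integers a_ij = 2(alpha_i, alpha_j)/(alpha_j, alpha_j); the resulting 6x6 Cartan matrix is
[[2, -2, 0, 0, 0, 0], [-1, 2, 0, 0, -1, 0], [0, 0, 2, -1, -1, 0], [0, 0, -1, 2, 0, -1], [0, -1, -1, 0, 2, 0], [0, 0, 0, -1, 0, 2]].
The roots have two lengths (squared-length ratio 2:1); the short ones are alpha_{2,3,4,5,6}. The associated Dynkin diagram is a chain of 6 nodes with a double edge at one end; the terminal node there is the unique long simple root (C_6), so the type is C_6 (the algebra sp(12)).

C_6 (sp(12))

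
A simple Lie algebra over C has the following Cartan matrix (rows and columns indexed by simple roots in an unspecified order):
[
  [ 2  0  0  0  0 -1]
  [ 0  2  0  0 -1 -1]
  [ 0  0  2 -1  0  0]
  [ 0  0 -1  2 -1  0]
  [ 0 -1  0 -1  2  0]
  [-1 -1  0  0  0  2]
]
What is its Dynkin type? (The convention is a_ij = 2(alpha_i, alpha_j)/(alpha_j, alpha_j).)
The matrix has rank 6 with 2's on the diagonal. Reading the off-diagonal entries as Dynkin edges (a single edge where a_ij = a_ji = -1; a double or triple edge where a_ij * a_ji = 2 or 3), the diagram is a chain of 6 nodes with single edges (A_6). One simple-root ordering that puts it in standard form is (alpha_1, alpha_6, alpha_2, alpha_5, alpha_4, alpha_3). So the algebra is type A_6, i.e. sl(7).

A_6 (sl(7))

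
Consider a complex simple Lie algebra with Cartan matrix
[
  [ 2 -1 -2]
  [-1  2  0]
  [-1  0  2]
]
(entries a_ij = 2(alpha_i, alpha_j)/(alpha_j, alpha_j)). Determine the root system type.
type B_3

The matrix has rank 3 with 2's on the diagonal. Reading the off-diagonal entries as Dynkin edges (a single edge where a_ij = a_ji = -1; a double or triple edge where a_ij * a_ji = 2 or 3), the diagram is a chain of 3 nodes with a double edge at one end; the terminal node there is the unique short simple root (B_3). One simple-root ordering that puts it in standard form is (alpha_2, alpha_1, alpha_3). So the algebra is type B_3, i.e. so(7).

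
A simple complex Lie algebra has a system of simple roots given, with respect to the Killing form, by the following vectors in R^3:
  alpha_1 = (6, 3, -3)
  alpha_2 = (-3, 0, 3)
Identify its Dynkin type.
Compute the Cartan integers a_ij = 2(alpha_i, alpha_j)/(alpha_j, alpha_j); the resulting 2x2 Cartan matrix is
[[2, -3], [-1, 2]].
The roots have two lengths (squared-length ratio 3:1); the short ones are alpha_{2}. The associated Dynkin diagram is two nodes joined by a triple edge (G_2), so the type is G_2.

G2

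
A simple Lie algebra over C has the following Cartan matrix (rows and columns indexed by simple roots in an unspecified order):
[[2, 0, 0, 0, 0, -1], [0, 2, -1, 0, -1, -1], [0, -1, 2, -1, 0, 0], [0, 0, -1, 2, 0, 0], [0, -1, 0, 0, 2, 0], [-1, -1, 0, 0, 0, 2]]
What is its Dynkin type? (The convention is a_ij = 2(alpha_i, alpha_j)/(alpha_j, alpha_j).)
E6

The matrix has rank 6 with 2's on the diagonal. Reading the off-diagonal entries as Dynkin edges (a single edge where a_ij = a_ji = -1; a double or triple edge where a_ij * a_ji = 2 or 3), the diagram is a chain of 5 nodes with one extra node attached to the third node from one end (E_6). One simple-root ordering that puts it in standard form is (alpha_4, alpha_5, alpha_3, alpha_2, alpha_6, alpha_1). So the algebra is type E_6.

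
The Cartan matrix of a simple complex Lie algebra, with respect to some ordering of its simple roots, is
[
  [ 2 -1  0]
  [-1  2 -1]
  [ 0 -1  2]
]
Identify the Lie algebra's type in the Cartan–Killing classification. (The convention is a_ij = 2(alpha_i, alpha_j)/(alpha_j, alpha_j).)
type A_3

The matrix has rank 3 with 2's on the diagonal. Reading the off-diagonal entries as Dynkin edges (a single edge where a_ij = a_ji = -1; a double or triple edge where a_ij * a_ji = 2 or 3), the diagram is a chain of 3 nodes with single edges (A_3). One simple-root ordering that puts it in standard form is (alpha_3, alpha_2, alpha_1). So the algebra is type A_3, i.e. sl(4).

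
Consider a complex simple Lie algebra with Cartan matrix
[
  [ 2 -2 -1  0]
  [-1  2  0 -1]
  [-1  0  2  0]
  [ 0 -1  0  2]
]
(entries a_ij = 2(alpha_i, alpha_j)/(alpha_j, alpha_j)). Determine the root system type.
type F_4

The matrix has rank 4 with 2's on the diagonal. Reading the off-diagonal entries as Dynkin edges (a single edge where a_ij = a_ji = -1; a double or triple edge where a_ij * a_ji = 2 or 3), the diagram is a chain of 4 nodes with a double edge between the middle two (F_4). One simple-root ordering that puts it in standard form is (alpha_3, alpha_1, alpha_2, alpha_4). So the algebra is type F_4.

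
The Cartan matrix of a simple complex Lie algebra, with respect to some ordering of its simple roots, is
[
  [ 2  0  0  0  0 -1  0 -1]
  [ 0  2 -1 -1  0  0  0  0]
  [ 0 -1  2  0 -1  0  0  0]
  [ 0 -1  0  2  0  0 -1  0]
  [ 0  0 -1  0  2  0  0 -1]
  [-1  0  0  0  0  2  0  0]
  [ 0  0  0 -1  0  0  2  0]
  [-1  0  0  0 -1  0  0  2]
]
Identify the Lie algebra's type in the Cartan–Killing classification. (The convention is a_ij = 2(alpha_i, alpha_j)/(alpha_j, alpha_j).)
The matrix has rank 8 with 2's on the diagonal. Reading the off-diagonal entries as Dynkin edges (a single edge where a_ij = a_ji = -1; a double or triple edge where a_ij * a_ji = 2 or 3), the diagram is a chain of 8 nodes with single edges (A_8). One simple-root ordering that puts it in standard form is (alpha_7, alpha_4, alpha_2, alpha_3, alpha_5, alpha_8, alpha_1, alpha_6). So the algebra is type A_8, i.e. sl(9).

type A_8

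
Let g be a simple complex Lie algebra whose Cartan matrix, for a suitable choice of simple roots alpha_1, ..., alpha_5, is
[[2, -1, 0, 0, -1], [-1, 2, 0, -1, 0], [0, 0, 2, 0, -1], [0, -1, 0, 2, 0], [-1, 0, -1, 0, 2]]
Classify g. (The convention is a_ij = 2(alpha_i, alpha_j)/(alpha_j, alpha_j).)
A5

The matrix has rank 5 with 2's on the diagonal. Reading the off-diagonal entries as Dynkin edges (a single edge where a_ij = a_ji = -1; a double or triple edge where a_ij * a_ji = 2 or 3), the diagram is a chain of 5 nodes with single edges (A_5). One simple-root ordering that puts it in standard form is (alpha_4, alpha_2, alpha_1, alpha_5, alpha_3). So the algebra is type A_5, i.e. sl(6).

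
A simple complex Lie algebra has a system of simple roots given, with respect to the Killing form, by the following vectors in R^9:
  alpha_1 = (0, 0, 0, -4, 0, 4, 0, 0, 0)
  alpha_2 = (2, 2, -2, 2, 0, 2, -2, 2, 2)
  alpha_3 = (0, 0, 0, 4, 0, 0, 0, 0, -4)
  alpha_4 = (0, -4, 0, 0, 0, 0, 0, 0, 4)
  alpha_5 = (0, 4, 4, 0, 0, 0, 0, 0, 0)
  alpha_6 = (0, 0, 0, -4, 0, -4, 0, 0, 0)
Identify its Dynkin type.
E_6

Compute the Cartan integers a_ij = 2(alpha_i, alpha_j)/(alpha_j, alpha_j); the resulting 6x6 Cartan matrix is
[[2, 0, -1, 0, 0, 0], [0, 2, 0, 0, 0, -1], [-1, 0, 2, -1, 0, -1], [0, 0, -1, 2, -1, 0], [0, 0, 0, -1, 2, 0], [0, -1, -1, 0, 0, 2]].
All simple roots have the same length, so the diagram is simply laced. The associated Dynkin diagram is a chain of 5 nodes with one extra node attached to the third node from one end (E_6), so the type is E_6.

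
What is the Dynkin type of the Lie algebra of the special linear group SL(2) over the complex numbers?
This is sl(2), which has dimension 2^2 - 1 = 3 and rank 2 - 1 = 1 (a Cartan subalgebra is the diagonal traceless matrices). In the classification of classical Lie algebras, the special linear algebra sl(n+1) has type A_n; here n = 1, so the Dynkin diagram is a chain of 1 nodes with single edges (A_1). Hence the type is A_1.

A1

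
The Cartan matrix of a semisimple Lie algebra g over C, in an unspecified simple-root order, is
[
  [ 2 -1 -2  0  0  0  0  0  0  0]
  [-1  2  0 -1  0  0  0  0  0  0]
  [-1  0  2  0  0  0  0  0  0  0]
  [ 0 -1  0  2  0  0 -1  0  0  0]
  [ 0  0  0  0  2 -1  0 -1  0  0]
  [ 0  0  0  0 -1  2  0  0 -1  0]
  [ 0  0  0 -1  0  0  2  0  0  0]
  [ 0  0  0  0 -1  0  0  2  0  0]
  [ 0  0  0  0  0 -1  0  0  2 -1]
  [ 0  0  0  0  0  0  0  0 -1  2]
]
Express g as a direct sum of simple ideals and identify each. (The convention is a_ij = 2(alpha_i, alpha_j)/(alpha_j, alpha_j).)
The diagram associated to this matrix has two connected components: the simple roots {alpha_5, alpha_6, alpha_8, alpha_9, alpha_10} form a chain of 5 nodes with single edges (A_5), and {alpha_1, alpha_2, alpha_3, alpha_4, alpha_7} form a chain of 5 nodes with a double edge at one end; the terminal node there is the unique short simple root (B_5). A semisimple Lie algebra decomposes uniquely as the direct sum of simple ideals, one per connected component of its Dynkin diagram, so g ≅ A_5 ⊕ B_5 (dimension 35 + 55 = 90).

A_5 + B_5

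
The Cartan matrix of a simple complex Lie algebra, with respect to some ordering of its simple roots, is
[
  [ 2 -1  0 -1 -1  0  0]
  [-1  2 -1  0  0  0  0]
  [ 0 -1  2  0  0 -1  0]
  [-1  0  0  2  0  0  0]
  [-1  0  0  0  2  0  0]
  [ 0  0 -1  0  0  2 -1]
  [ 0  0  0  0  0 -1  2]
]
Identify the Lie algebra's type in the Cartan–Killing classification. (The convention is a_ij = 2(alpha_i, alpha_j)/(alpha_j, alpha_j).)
The matrix has rank 7 with 2's on the diagonal. Reading the off-diagonal entries as Dynkin edges (a single edge where a_ij = a_ji = -1; a double or triple edge where a_ij * a_ji = 2 or 3), the diagram is a chain of 5 nodes with a fork of two nodes at one end (D_7). One simple-root ordering that puts it in standard form is (alpha_7, alpha_6, alpha_3, alpha_2, alpha_1, alpha_5, alpha_4). So the algebra is type D_7, i.e. so(14).

type D_7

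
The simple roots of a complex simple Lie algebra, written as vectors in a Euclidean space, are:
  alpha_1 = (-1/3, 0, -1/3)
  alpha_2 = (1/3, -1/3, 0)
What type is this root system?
Compute the Cartan integers a_ij = 2(alpha_i, alpha_j)/(alpha_j, alpha_j); the resulting 2x2 Cartan matrix is
[[2, -1], [-1, 2]].
All simple roots have the same length, so the diagram is simply laced. The associated Dynkin diagram is a chain of 2 nodes with single edges (A_2), so the type is A_2 (the algebra sl(3)).

type A_2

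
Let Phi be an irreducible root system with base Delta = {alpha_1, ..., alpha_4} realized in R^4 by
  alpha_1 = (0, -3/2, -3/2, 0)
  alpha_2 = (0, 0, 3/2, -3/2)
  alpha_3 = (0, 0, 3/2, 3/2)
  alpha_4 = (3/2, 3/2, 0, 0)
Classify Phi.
Compute the Cartan integers a_ij = 2(alpha_i, alpha_j)/(alpha_j, alpha_j); the resulting 4x4 Cartan matrix is
[[2, -1, -1, -1], [-1, 2, 0, 0], [-1, 0, 2, 0], [-1, 0, 0, 2]].
All simple roots have the same length, so the diagram is simply laced. The associated Dynkin diagram is a chain of 2 nodes with a fork of two nodes at one end (D_4), so the type is D_4 (the algebra so(8)).

D_4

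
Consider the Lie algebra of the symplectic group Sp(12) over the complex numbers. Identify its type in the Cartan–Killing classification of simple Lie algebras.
This is sp(12), which has dimension 12(12+1)/2 = 78 and rank 12/2 = 6. In the classification of classical Lie algebras, the symplectic algebra sp(2n) has type C_n; here n = 6, so the Dynkin diagram is a chain of 6 nodes with a double edge at one end; the terminal node there is the unique long simple root (C_6). Hence the type is C_6.

type C_6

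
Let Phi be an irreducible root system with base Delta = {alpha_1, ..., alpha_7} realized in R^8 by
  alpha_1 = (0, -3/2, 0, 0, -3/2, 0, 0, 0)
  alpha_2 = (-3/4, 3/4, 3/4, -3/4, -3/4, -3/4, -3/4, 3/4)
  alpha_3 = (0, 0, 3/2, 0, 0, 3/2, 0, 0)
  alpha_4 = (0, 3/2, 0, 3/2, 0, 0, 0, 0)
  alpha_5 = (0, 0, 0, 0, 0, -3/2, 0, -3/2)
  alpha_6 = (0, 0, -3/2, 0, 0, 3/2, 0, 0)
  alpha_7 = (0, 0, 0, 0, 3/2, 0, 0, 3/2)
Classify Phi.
Compute the Cartan integers a_ij = 2(alpha_i, alpha_j)/(alpha_j, alpha_j); the resulting 7x7 Cartan matrix is
[[2, 0, 0, -1, 0, 0, -1], [0, 2, 0, 0, 0, -1, 0], [0, 0, 2, 0, -1, 0, 0], [-1, 0, 0, 2, 0, 0, 0], [0, 0, -1, 0, 2, -1, -1], [0, -1, 0, 0, -1, 2, 0], [-1, 0, 0, 0, -1, 0, 2]].
All simple roots have the same length, so the diagram is simply laced. The associated Dynkin diagram is a chain of 6 nodes with one extra node attached to the third node from one end (E_7), so the type is E_7.

E_7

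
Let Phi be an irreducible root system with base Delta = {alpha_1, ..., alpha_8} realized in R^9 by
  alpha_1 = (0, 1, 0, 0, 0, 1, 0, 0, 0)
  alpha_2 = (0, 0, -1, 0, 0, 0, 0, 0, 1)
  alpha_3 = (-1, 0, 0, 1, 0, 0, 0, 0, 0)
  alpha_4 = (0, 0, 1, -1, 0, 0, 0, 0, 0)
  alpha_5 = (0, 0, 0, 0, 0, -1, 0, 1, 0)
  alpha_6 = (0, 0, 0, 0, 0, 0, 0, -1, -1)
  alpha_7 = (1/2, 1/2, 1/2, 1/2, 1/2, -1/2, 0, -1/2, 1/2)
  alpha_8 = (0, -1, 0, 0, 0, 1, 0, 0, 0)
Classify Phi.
E8

Compute the Cartan integers a_ij = 2(alpha_i, alpha_j)/(alpha_j, alpha_j); the resulting 8x8 Cartan matrix is
[[2, 0, 0, 0, -1, 0, 0, 0], [0, 2, 0, -1, 0, -1, 0, 0], [0, 0, 2, -1, 0, 0, 0, 0], [0, -1, -1, 2, 0, 0, 0, 0], [-1, 0, 0, 0, 2, -1, 0, -1], [0, -1, 0, 0, -1, 2, 0, 0], [0, 0, 0, 0, 0, 0, 2, -1], [0, 0, 0, 0, -1, 0, -1, 2]].
All simple roots have the same length, so the diagram is simply laced. The associated Dynkin diagram is a chain of 7 nodes with one extra node attached to the third node from one end (E_8), so the type is E_8.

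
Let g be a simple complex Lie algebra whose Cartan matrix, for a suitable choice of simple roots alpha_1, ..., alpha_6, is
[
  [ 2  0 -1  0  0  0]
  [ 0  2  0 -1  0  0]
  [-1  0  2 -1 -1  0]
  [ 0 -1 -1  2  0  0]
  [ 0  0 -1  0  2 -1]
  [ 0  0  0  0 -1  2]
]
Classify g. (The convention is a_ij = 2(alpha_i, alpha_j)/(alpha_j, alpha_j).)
The matrix has rank 6 with 2's on the diagonal. Reading the off-diagonal entries as Dynkin edges (a single edge where a_ij = a_ji = -1; a double or triple edge where a_ij * a_ji = 2 or 3), the diagram is a chain of 5 nodes with one extra node attached to the third node from one end (E_6). One simple-root ordering that puts it in standard form is (alpha_2, alpha_1, alpha_4, alpha_3, alpha_5, alpha_6). So the algebra is type E_6.

type E_6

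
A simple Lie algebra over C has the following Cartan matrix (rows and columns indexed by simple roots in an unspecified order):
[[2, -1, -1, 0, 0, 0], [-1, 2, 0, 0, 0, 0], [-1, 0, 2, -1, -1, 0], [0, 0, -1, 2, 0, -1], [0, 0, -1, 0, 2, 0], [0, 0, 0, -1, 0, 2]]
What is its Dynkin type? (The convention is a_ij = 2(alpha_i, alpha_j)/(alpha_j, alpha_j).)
The matrix has rank 6 with 2's on the diagonal. Reading the off-diagonal entries as Dynkin edges (a single edge where a_ij = a_ji = -1; a double or triple edge where a_ij * a_ji = 2 or 3), the diagram is a chain of 5 nodes with one extra node attached to the third node from one end (E_6). One simple-root ordering that puts it in standard form is (alpha_2, alpha_5, alpha_1, alpha_3, alpha_4, alpha_6). So the algebra is type E_6.

E_6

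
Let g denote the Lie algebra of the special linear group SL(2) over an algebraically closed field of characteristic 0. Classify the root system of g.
A1

This is sl(2), which has dimension 2^2 - 1 = 3 and rank 2 - 1 = 1 (a Cartan subalgebra is the diagonal traceless matrices). In the classification of classical Lie algebras, the special linear algebra sl(n+1) has type A_n; here n = 1, so the Dynkin diagram is a chain of 1 nodes with single edges (A_1). Hence the type is A_1.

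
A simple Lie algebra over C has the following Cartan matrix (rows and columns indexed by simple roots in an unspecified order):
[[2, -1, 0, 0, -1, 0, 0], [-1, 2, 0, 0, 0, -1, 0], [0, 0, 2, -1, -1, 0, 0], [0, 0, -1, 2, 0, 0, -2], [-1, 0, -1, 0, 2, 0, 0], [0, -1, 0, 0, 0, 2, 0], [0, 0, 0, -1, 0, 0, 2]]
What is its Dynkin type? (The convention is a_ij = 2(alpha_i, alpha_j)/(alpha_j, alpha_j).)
The matrix has rank 7 with 2's on the diagonal. Reading the off-diagonal entries as Dynkin edges (a single edge where a_ij = a_ji = -1; a double or triple edge where a_ij * a_ji = 2 or 3), the diagram is a chain of 7 nodes with a double edge at one end; the terminal node there is the unique short simple root (B_7). One simple-root ordering that puts it in standard form is (alpha_6, alpha_2, alpha_1, alpha_5, alpha_3, alpha_4, alpha_7). So the algebra is type B_7, i.e. so(15).

B_7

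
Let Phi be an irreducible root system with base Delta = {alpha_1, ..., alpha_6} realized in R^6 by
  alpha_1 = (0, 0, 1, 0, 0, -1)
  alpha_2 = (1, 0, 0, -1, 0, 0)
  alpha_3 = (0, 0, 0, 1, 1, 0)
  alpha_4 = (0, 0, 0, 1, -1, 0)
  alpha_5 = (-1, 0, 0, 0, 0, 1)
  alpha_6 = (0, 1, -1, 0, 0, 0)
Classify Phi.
D_6

Compute the Cartan integers a_ij = 2(alpha_i, alpha_j)/(alpha_j, alpha_j); the resulting 6x6 Cartan matrix is
[[2, 0, 0, 0, -1, -1], [0, 2, -1, -1, -1, 0], [0, -1, 2, 0, 0, 0], [0, -1, 0, 2, 0, 0], [-1, -1, 0, 0, 2, 0], [-1, 0, 0, 0, 0, 2]].
All simple roots have the same length, so the diagram is simply laced. The associated Dynkin diagram is a chain of 4 nodes with a fork of two nodes at one end (D_6), so the type is D_6 (the algebra so(12)).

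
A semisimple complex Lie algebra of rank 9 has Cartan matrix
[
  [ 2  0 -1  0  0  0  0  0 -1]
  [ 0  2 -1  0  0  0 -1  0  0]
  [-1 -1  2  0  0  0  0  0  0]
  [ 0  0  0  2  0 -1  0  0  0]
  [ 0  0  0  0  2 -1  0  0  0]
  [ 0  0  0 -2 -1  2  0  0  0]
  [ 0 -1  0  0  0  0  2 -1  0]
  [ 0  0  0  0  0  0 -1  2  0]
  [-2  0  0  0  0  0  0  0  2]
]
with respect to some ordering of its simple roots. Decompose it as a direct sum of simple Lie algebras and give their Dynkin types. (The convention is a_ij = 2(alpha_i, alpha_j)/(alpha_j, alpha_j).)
The diagram associated to this matrix has two connected components: the simple roots {alpha_4, alpha_5, alpha_6} form a chain of 3 nodes with a double edge at one end; the terminal node there is the unique short simple root (B_3), and {alpha_1, alpha_2, alpha_3, alpha_7, alpha_8, alpha_9} form a chain of 6 nodes with a double edge at one end; the terminal node there is the unique long simple root (C_6). A semisimple Lie algebra decomposes uniquely as the direct sum of simple ideals, one per connected component of its Dynkin diagram, so g ≅ B_3 ⊕ C_6 (dimension 21 + 78 = 99).

B3 ⊕ C6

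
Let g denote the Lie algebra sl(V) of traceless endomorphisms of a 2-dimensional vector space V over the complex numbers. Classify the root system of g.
A_1 (sl(2))

This is sl(2), which has dimension 2^2 - 1 = 3 and rank 2 - 1 = 1 (a Cartan subalgebra is the diagonal traceless matrices). In the classification of classical Lie algebras, the special linear algebra sl(n+1) has type A_n; here n = 1, so the Dynkin diagram is a chain of 1 nodes with single edges (A_1). Hence the type is A_1.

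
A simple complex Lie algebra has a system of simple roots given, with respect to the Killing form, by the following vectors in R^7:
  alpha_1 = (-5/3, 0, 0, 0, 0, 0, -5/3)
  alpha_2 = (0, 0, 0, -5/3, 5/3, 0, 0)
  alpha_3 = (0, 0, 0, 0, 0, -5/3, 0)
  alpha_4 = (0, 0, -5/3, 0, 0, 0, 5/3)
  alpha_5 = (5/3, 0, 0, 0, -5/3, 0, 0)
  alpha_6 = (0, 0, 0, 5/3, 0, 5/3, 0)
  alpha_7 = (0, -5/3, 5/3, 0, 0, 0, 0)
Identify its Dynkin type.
B_7

Compute the Cartan integers a_ij = 2(alpha_i, alpha_j)/(alpha_j, alpha_j); the resulting 7x7 Cartan matrix is
[[2, 0, 0, -1, -1, 0, 0], [0, 2, 0, 0, -1, -1, 0], [0, 0, 2, 0, 0, -1, 0], [-1, 0, 0, 2, 0, 0, -1], [-1, -1, 0, 0, 2, 0, 0], [0, -1, -2, 0, 0, 2, 0], [0, 0, 0, -1, 0, 0, 2]].
The roots have two lengths (squared-length ratio 2:1); the short ones are alpha_{3}. The associated Dynkin diagram is a chain of 7 nodes with a double edge at one end; the terminal node there is the unique short simple root (B_7), so the type is B_7 (the algebra so(15)).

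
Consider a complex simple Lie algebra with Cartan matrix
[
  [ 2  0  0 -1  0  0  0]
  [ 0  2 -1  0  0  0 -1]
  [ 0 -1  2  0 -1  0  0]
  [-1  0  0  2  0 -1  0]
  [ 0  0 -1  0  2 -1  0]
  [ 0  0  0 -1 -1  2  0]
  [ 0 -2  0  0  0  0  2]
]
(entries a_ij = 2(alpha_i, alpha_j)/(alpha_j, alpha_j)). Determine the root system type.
The matrix has rank 7 with 2's on the diagonal. Reading the off-diagonal entries as Dynkin edges (a single edge where a_ij = a_ji = -1; a double or triple edge where a_ij * a_ji = 2 or 3), the diagram is a chain of 7 nodes with a double edge at one end; the terminal node there is the unique long simple root (C_7). One simple-root ordering that puts it in standard form is (alpha_1, alpha_4, alpha_6, alpha_5, alpha_3, alpha_2, alpha_7). So the algebra is type C_7, i.e. sp(14).

C7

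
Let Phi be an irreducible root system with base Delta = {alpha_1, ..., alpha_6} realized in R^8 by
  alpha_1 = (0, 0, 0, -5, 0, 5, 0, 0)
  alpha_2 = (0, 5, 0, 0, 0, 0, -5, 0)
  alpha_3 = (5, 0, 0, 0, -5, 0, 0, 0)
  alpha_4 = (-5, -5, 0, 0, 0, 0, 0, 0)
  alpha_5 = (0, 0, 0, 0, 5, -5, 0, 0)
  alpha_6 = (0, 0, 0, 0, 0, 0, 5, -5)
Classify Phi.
A_6 (sl(7))

Compute the Cartan integers a_ij = 2(alpha_i, alpha_j)/(alpha_j, alpha_j); the resulting 6x6 Cartan matrix is
[[2, 0, 0, 0, -1, 0], [0, 2, 0, -1, 0, -1], [0, 0, 2, -1, -1, 0], [0, -1, -1, 2, 0, 0], [-1, 0, -1, 0, 2, 0], [0, -1, 0, 0, 0, 2]].
All simple roots have the same length, so the diagram is simply laced. The associated Dynkin diagram is a chain of 6 nodes with single edges (A_6), so the type is A_6 (the algebra sl(7)).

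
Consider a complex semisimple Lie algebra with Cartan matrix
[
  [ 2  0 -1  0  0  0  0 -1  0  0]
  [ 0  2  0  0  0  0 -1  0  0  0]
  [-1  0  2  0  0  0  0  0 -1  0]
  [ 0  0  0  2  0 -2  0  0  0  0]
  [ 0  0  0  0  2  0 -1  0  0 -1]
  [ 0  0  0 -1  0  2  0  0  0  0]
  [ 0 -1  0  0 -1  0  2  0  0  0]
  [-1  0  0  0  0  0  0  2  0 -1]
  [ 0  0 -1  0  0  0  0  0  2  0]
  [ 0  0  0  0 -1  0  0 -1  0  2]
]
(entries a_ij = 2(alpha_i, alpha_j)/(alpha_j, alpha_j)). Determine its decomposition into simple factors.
The diagram associated to this matrix has two connected components: the simple roots {alpha_1, alpha_2, alpha_3, alpha_5, alpha_7, alpha_8, alpha_9, alpha_10} form a chain of 8 nodes with single edges (A_8), and {alpha_4, alpha_6} form a chain of 2 nodes with a double edge at one end; the terminal node there is the unique short simple root (B_2). A semisimple Lie algebra decomposes uniquely as the direct sum of simple ideals, one per connected component of its Dynkin diagram, so g ≅ A_8 ⊕ B_2 (dimension 80 + 10 = 90).

A_8 + B_2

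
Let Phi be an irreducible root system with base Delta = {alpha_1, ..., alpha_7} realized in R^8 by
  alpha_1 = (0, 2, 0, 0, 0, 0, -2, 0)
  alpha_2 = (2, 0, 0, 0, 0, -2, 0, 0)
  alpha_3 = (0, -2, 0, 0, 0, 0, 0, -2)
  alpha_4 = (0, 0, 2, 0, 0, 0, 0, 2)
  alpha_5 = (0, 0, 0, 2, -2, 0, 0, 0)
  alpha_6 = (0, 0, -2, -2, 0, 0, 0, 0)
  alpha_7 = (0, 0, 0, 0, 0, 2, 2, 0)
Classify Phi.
A_7 (sl(8))

Compute the Cartan integers a_ij = 2(alpha_i, alpha_j)/(alpha_j, alpha_j); the resulting 7x7 Cartan matrix is
[[2, 0, -1, 0, 0, 0, -1], [0, 2, 0, 0, 0, 0, -1], [-1, 0, 2, -1, 0, 0, 0], [0, 0, -1, 2, 0, -1, 0], [0, 0, 0, 0, 2, -1, 0], [0, 0, 0, -1, -1, 2, 0], [-1, -1, 0, 0, 0, 0, 2]].
All simple roots have the same length, so the diagram is simply laced. The associated Dynkin diagram is a chain of 7 nodes with single edges (A_7), so the type is A_7 (the algebra sl(8)).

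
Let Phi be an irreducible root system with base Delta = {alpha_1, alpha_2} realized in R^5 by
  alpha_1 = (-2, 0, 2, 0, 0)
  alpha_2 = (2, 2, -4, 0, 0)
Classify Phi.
Compute the Cartan integers a_ij = 2(alpha_i, alpha_j)/(alpha_j, alpha_j); the resulting 2x2 Cartan matrix is
[[2, -1], [-3, 2]].
The roots have two lengths (squared-length ratio 3:1); the short ones are alpha_{1}. The associated Dynkin diagram is two nodes joined by a triple edge (G_2), so the type is G_2.

type G_2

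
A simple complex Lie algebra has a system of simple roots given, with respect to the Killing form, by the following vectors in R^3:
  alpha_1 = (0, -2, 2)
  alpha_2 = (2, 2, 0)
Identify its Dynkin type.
Compute the Cartan integers a_ij = 2(alpha_i, alpha_j)/(alpha_j, alpha_j); the resulting 2x2 Cartan matrix is
[[2, -1], [-1, 2]].
All simple roots have the same length, so the diagram is simply laced. The associated Dynkin diagram is a chain of 2 nodes with single edges (A_2), so the type is A_2 (the algebra sl(3)).

A_2 (sl(3))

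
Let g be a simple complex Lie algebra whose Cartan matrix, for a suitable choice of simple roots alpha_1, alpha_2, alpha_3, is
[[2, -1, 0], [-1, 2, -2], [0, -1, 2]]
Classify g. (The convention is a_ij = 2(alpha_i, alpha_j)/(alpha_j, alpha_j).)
B3

The matrix has rank 3 with 2's on the diagonal. Reading the off-diagonal entries as Dynkin edges (a single edge where a_ij = a_ji = -1; a double or triple edge where a_ij * a_ji = 2 or 3), the diagram is a chain of 3 nodes with a double edge at one end; the terminal node there is the unique short simple root (B_3). One simple-root ordering that puts it in standard form is (alpha_1, alpha_2, alpha_3). So the algebra is type B_3, i.e. so(7).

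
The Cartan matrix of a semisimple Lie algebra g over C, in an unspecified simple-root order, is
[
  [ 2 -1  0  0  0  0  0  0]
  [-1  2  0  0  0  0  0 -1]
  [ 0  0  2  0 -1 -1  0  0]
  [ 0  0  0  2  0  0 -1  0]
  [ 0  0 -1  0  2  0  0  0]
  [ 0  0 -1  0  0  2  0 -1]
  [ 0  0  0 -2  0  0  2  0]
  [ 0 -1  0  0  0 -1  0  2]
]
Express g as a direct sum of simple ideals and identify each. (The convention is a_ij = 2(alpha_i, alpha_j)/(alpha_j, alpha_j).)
The diagram associated to this matrix has two connected components: the simple roots {alpha_1, alpha_2, alpha_3, alpha_5, alpha_6, alpha_8} form a chain of 6 nodes with single edges (A_6), and {alpha_4, alpha_7} form a chain of 2 nodes with a double edge at one end; the terminal node there is the unique short simple root (B_2). A semisimple Lie algebra decomposes uniquely as the direct sum of simple ideals, one per connected component of its Dynkin diagram, so g ≅ A_6 ⊕ B_2 (dimension 48 + 10 = 58).

type A_6 ⊕ type B_2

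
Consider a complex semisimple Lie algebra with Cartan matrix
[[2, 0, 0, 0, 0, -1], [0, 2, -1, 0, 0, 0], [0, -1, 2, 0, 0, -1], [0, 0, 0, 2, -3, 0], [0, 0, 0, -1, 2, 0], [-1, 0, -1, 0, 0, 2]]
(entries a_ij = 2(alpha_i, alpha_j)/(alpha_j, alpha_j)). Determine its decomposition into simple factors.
The diagram associated to this matrix has two connected components: the simple roots {alpha_1, alpha_2, alpha_3, alpha_6} form a chain of 4 nodes with single edges (A_4), and {alpha_4, alpha_5} form two nodes joined by a triple edge (G_2). A semisimple Lie algebra decomposes uniquely as the direct sum of simple ideals, one per connected component of its Dynkin diagram, so g ≅ A_4 ⊕ G_2 (dimension 24 + 14 = 38).

type A_4 ⊕ type G_2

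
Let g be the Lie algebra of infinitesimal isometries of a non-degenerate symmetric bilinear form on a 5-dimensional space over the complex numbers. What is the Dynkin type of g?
B2

This is so(5) with 5 odd, which has dimension 5(5-1)/2 = 10 and rank (5-1)/2 = 2. In the classification of classical Lie algebras, the orthogonal algebra so(2n+1) in an odd number of variables has type B_n; here n = 2, so the Dynkin diagram is a chain of 2 nodes with a double edge at one end; the terminal node there is the unique short simple root (B_2). Hence the type is B_2.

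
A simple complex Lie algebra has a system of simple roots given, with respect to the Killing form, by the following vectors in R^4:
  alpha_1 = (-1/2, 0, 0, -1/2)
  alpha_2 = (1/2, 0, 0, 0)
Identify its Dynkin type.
Compute the Cartan integers a_ij = 2(alpha_i, alpha_j)/(alpha_j, alpha_j); the resulting 2x2 Cartan matrix is
[[2, -2], [-1, 2]].
The roots have two lengths (squared-length ratio 2:1); the short ones are alpha_{2}. The associated Dynkin diagram is a chain of 2 nodes with a double edge at one end; the terminal node there is the unique short simple root (B_2), so the type is B_2 (the algebra so(5)).

B_2 (so(5))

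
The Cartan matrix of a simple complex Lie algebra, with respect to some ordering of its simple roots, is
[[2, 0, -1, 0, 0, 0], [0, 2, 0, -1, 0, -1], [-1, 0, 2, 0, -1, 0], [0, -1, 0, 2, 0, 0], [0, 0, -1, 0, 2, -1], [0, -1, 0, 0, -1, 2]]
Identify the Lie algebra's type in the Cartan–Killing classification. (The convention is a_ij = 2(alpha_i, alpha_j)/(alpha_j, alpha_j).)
The matrix has rank 6 with 2's on the diagonal. Reading the off-diagonal entries as Dynkin edges (a single edge where a_ij = a_ji = -1; a double or triple edge where a_ij * a_ji = 2 or 3), the diagram is a chain of 6 nodes with single edges (A_6). One simple-root ordering that puts it in standard form is (alpha_4, alpha_2, alpha_6, alpha_5, alpha_3, alpha_1). So the algebra is type A_6, i.e. sl(7).

A6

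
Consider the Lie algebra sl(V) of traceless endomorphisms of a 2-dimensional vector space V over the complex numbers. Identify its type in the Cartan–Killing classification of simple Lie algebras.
This is sl(2), which has dimension 2^2 - 1 = 3 and rank 2 - 1 = 1 (a Cartan subalgebra is the diagonal traceless matrices). In the classification of classical Lie algebras, the special linear algebra sl(n+1) has type A_n; here n = 1, so the Dynkin diagram is a chain of 1 nodes with single edges (A_1). Hence the type is A_1.

A_1 (sl(2))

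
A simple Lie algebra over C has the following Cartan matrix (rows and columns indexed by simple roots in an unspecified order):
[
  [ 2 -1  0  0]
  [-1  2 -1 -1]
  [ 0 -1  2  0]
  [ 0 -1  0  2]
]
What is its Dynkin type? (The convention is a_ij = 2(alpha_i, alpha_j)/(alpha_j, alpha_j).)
The matrix has rank 4 with 2's on the diagonal. Reading the off-diagonal entries as Dynkin edges (a single edge where a_ij = a_ji = -1; a double or triple edge where a_ij * a_ji = 2 or 3), the diagram is a chain of 2 nodes with a fork of two nodes at one end (D_4). One simple-root ordering that puts it in standard form is (alpha_1, alpha_2, alpha_3, alpha_4). So the algebra is type D_4, i.e. so(8).

D_4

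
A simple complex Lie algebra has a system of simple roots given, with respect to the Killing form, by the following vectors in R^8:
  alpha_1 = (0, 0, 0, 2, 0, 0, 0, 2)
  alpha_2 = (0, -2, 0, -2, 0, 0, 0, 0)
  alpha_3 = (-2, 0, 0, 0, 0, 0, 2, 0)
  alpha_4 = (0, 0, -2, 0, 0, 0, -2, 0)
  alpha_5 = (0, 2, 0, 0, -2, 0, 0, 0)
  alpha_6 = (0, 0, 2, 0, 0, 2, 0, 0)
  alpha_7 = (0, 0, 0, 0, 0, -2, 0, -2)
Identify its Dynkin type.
type A_7

Compute the Cartan integers a_ij = 2(alpha_i, alpha_j)/(alpha_j, alpha_j); the resulting 7x7 Cartan matrix is
[[2, -1, 0, 0, 0, 0, -1], [-1, 2, 0, 0, -1, 0, 0], [0, 0, 2, -1, 0, 0, 0], [0, 0, -1, 2, 0, -1, 0], [0, -1, 0, 0, 2, 0, 0], [0, 0, 0, -1, 0, 2, -1], [-1, 0, 0, 0, 0, -1, 2]].
All simple roots have the same length, so the diagram is simply laced. The associated Dynkin diagram is a chain of 7 nodes with single edges (A_7), so the type is A_7 (the algebra sl(8)).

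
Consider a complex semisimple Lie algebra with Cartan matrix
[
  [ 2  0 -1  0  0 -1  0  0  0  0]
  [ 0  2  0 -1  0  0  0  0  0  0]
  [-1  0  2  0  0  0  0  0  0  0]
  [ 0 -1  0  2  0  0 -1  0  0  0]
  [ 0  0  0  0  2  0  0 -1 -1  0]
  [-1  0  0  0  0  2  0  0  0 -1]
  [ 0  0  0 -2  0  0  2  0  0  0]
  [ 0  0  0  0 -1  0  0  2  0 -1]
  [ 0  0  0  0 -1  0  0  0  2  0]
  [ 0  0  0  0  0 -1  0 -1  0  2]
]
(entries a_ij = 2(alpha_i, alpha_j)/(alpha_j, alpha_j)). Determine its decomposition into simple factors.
A7 + C3

The diagram associated to this matrix has two connected components: the simple roots {alpha_1, alpha_3, alpha_5, alpha_6, alpha_8, alpha_9, alpha_10} form a chain of 7 nodes with single edges (A_7), and {alpha_2, alpha_4, alpha_7} form a chain of 3 nodes with a double edge at one end; the terminal node there is the unique long simple root (C_3). A semisimple Lie algebra decomposes uniquely as the direct sum of simple ideals, one per connected component of its Dynkin diagram, so g ≅ A_7 ⊕ C_3 (dimension 63 + 21 = 84).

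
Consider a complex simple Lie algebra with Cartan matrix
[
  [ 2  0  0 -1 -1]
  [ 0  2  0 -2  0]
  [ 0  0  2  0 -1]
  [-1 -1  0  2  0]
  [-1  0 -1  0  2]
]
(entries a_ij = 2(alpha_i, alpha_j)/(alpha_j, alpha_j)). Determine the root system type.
The matrix has rank 5 with 2's on the diagonal. Reading the off-diagonal entries as Dynkin edges (a single edge where a_ij = a_ji = -1; a double or triple edge where a_ij * a_ji = 2 or 3), the diagram is a chain of 5 nodes with a double edge at one end; the terminal node there is the unique long simple root (C_5). One simple-root ordering that puts it in standard form is (alpha_3, alpha_5, alpha_1, alpha_4, alpha_2). So the algebra is type C_5, i.e. sp(10).

C_5 (sp(10))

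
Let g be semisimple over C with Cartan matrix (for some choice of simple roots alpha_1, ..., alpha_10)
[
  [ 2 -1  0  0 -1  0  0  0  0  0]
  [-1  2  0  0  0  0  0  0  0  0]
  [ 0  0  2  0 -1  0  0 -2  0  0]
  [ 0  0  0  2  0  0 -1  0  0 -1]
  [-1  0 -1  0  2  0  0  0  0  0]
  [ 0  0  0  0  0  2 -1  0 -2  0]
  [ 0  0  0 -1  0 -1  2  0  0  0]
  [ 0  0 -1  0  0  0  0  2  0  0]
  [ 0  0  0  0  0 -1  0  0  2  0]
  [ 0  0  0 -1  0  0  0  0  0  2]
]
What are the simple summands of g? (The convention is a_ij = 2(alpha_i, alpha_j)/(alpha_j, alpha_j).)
The diagram associated to this matrix has two connected components: the simple roots {alpha_1, alpha_2, alpha_3, alpha_5, alpha_8} form a chain of 5 nodes with a double edge at one end; the terminal node there is the unique short simple root (B_5), and {alpha_4, alpha_6, alpha_7, alpha_9, alpha_10} form a chain of 5 nodes with a double edge at one end; the terminal node there is the unique short simple root (B_5). A semisimple Lie algebra decomposes uniquely as the direct sum of simple ideals, one per connected component of its Dynkin diagram, so g ≅ B_5 ⊕ B_5 (dimension 55 + 55 = 110).

B_5 (so(11)) + B_5 (so(11))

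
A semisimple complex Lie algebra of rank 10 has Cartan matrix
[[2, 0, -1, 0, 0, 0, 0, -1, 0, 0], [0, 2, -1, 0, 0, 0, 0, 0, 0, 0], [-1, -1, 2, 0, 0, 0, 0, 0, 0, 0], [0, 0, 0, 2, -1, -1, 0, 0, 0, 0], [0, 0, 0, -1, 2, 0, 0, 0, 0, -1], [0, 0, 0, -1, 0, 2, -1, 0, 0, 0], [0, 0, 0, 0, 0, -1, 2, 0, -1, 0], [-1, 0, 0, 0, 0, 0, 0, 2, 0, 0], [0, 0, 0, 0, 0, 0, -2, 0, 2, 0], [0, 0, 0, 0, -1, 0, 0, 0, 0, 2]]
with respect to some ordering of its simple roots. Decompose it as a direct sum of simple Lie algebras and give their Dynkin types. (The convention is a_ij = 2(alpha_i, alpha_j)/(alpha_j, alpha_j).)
The diagram associated to this matrix has two connected components: the simple roots {alpha_1, alpha_2, alpha_3, alpha_8} form a chain of 4 nodes with single edges (A_4), and {alpha_4, alpha_5, alpha_6, alpha_7, alpha_9, alpha_10} form a chain of 6 nodes with a double edge at one end; the terminal node there is the unique long simple root (C_6). A semisimple Lie algebra decomposes uniquely as the direct sum of simple ideals, one per connected component of its Dynkin diagram, so g ≅ A_4 ⊕ C_6 (dimension 24 + 78 = 102).

A_4 + C_6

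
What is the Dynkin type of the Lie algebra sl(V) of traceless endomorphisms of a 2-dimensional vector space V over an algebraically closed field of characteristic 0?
A1

This is sl(2), which has dimension 2^2 - 1 = 3 and rank 2 - 1 = 1 (a Cartan subalgebra is the diagonal traceless matrices). In the classification of classical Lie algebras, the special linear algebra sl(n+1) has type A_n; here n = 1, so the Dynkin diagram is a chain of 1 nodes with single edges (A_1). Hence the type is A_1.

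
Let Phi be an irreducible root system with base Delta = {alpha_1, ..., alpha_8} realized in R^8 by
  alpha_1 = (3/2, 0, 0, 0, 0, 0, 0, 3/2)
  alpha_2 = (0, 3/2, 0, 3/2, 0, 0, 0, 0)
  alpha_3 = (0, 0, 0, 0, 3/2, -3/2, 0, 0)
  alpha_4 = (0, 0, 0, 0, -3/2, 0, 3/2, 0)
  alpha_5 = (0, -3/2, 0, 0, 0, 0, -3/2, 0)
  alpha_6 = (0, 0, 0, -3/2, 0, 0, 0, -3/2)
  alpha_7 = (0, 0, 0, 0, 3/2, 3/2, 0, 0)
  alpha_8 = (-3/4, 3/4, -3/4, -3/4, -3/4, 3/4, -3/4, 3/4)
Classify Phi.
Compute the Cartan integers a_ij = 2(alpha_i, alpha_j)/(alpha_j, alpha_j); the resulting 8x8 Cartan matrix is
[[2, 0, 0, 0, 0, -1, 0, 0], [0, 2, 0, 0, -1, -1, 0, 0], [0, 0, 2, -1, 0, 0, 0, -1], [0, 0, -1, 2, -1, 0, -1, 0], [0, -1, 0, -1, 2, 0, 0, 0], [-1, -1, 0, 0, 0, 2, 0, 0], [0, 0, 0, -1, 0, 0, 2, 0], [0, 0, -1, 0, 0, 0, 0, 2]].
All simple roots have the same length, so the diagram is simply laced. The associated Dynkin diagram is a chain of 7 nodes with one extra node attached to the third node from one end (E_8), so the type is E_8.

E8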